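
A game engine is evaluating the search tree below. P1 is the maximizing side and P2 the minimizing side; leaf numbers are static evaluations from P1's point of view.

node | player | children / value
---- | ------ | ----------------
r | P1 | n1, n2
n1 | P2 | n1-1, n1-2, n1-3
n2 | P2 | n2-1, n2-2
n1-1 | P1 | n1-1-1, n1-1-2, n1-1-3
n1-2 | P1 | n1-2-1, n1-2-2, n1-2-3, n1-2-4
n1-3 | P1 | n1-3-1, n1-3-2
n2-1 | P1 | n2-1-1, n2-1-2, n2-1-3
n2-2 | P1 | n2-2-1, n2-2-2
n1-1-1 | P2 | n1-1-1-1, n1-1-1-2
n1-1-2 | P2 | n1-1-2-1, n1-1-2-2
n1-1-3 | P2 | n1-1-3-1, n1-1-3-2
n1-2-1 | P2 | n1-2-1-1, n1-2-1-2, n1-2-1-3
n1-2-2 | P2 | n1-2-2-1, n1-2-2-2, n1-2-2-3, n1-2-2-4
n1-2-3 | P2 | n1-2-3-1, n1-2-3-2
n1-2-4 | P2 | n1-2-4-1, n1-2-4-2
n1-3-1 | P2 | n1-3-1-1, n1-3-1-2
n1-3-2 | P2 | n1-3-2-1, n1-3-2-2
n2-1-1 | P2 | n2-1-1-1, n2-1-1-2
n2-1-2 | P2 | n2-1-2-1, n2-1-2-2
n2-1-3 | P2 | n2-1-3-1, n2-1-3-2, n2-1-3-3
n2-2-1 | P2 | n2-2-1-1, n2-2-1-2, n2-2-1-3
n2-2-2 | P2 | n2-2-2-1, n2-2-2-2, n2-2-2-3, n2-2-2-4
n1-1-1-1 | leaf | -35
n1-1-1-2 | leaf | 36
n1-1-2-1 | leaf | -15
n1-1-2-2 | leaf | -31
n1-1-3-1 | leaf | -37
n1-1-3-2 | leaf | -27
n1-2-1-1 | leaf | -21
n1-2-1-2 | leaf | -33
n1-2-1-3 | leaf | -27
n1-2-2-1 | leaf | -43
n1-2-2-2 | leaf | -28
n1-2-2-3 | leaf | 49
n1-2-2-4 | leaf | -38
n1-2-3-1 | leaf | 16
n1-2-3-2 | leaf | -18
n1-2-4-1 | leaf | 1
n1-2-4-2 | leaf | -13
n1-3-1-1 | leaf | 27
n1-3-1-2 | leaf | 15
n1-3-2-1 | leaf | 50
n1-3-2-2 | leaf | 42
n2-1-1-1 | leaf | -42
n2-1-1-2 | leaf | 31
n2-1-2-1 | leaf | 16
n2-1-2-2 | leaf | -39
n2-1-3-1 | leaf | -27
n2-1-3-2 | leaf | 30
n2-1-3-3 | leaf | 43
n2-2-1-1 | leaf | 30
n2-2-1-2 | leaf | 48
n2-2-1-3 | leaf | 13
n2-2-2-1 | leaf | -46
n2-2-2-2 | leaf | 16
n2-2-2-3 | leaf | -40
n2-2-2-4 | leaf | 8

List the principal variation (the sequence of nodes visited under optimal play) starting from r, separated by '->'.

r -> n2 -> n2-1 -> n2-1-3 -> n2-1-3-1

n1-1-1 (P2): min(-35, 36) = -35
n1-1-2 (P2): min(-15, -31) = -31
n1-1-3 (P2): min(-37, -27) = -37
n1-1 (P1): max(-35, -31, -37) = -31
n1-2-1 (P2): min(-21, -33, -27) = -33
n1-2-2 (P2): min(-43, -28, 49, -38) = -43
n1-2-3 (P2): min(16, -18) = -18
n1-2-4 (P2): min(1, -13) = -13
n1-2 (P1): max(-33, -43, -18, -13) = -13
n1-3-1 (P2): min(27, 15) = 15
n1-3-2 (P2): min(50, 42) = 42
n1-3 (P1): max(15, 42) = 42
n1 (P2): min(-31, -13, 42) = -31
n2-1-1 (P2): min(-42, 31) = -42
n2-1-2 (P2): min(16, -39) = -39
n2-1-3 (P2): min(-27, 30, 43) = -27
n2-1 (P1): max(-42, -39, -27) = -27
n2-2-1 (P2): min(30, 48, 13) = 13
n2-2-2 (P2): min(-46, 16, -40, 8) = -46
n2-2 (P1): max(13, -46) = 13
n2 (P2): min(-27, 13) = -27
r (P1): max(-31, -27) = -27
At r, P1 picks n2 (highest: -27).
At n2, P2 picks n2-1 (lowest: -27).
At n2-1, P1 picks n2-1-3 (highest: -27).
At n2-1-3, P2 picks n2-1-3-1 (lowest: -27).
Terminal value -27.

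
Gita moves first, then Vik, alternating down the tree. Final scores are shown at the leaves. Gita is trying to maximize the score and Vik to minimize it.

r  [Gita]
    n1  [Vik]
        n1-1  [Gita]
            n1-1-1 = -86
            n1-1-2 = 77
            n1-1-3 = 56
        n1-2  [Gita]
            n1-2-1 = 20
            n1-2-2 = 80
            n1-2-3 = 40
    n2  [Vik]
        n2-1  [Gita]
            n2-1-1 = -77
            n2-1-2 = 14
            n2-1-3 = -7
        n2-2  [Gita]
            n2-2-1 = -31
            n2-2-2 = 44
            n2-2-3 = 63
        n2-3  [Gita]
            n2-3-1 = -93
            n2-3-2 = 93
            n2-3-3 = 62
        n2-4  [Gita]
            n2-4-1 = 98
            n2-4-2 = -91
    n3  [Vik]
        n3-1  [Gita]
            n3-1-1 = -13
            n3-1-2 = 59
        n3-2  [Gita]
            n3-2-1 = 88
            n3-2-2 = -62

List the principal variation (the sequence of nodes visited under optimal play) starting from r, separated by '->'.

n1-1 (Gita): max(-86, 77, 56) = 77
n1-2 (Gita): max(20, 80, 40) = 80
n1 (Vik): min(77, 80) = 77
n2-1 (Gita): max(-77, 14, -7) = 14
n2-2 (Gita): max(-31, 44, 63) = 63
n2-3 (Gita): max(-93, 93, 62) = 93
n2-4 (Gita): max(98, -91) = 98
n2 (Vik): min(14, 63, 93, 98) = 14
n3-1 (Gita): max(-13, 59) = 59
n3-2 (Gita): max(88, -62) = 88
n3 (Vik): min(59, 88) = 59
r (Gita): max(77, 14, 59) = 77
At r, Gita picks n1 (highest: 77).
At n1, Vik picks n1-1 (lowest: 77).
At n1-1, Gita picks n1-1-2 (highest: 77).
Terminal value 77.

r -> n1 -> n1-1 -> n1-1-2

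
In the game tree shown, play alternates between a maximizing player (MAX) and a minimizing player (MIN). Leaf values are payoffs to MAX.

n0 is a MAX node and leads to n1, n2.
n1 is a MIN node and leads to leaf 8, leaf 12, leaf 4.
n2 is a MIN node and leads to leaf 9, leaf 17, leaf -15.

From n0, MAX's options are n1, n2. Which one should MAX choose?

n1

n1 (MIN): min(8, 12, 4) = 4
n2 (MIN): min(9, 17, -15) = -15
n0 (MAX): max(4, -15) = 4
MAX at n0 wants the highest of {n1=4, n2=-15}, so chooses n1.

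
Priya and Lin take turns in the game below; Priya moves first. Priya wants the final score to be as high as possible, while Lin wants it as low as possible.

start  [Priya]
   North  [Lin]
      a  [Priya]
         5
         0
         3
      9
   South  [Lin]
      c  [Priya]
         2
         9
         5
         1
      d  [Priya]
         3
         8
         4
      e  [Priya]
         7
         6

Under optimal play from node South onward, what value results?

7

c (Priya): max(2, 9, 5, 1) = 9
d (Priya): max(3, 8, 4) = 8
e (Priya): max(7, 6) = 7
South (Lin): min(9, 8, 7) = 7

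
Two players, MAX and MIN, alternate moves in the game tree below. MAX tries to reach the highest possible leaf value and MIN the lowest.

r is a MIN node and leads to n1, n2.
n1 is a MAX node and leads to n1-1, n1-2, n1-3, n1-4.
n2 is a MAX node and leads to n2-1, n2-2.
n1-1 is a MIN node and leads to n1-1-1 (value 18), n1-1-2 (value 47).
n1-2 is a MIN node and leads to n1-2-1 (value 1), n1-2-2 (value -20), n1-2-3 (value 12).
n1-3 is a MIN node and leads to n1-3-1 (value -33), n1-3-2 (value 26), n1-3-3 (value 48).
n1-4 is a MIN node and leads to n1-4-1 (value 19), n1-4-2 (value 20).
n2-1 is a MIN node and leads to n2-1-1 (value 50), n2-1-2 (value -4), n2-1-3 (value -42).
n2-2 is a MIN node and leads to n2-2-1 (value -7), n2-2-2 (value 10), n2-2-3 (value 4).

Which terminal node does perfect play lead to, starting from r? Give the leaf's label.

n2-2-1

n1-1 (MIN): min(18, 47) = 18
n1-2 (MIN): min(1, -20, 12) = -20
n1-3 (MIN): min(-33, 26, 48) = -33
n1-4 (MIN): min(19, 20) = 19
n1 (MAX): max(18, -20, -33, 19) = 19
n2-1 (MIN): min(50, -4, -42) = -42
n2-2 (MIN): min(-7, 10, 4) = -7
n2 (MAX): max(-42, -7) = -7
r (MIN): min(19, -7) = -7
At r, MIN picks n2 (lowest: -7).
At n2, MAX picks n2-2 (highest: -7).
At n2-2, MIN picks n2-2-1 (lowest: -7).
Terminal value -7.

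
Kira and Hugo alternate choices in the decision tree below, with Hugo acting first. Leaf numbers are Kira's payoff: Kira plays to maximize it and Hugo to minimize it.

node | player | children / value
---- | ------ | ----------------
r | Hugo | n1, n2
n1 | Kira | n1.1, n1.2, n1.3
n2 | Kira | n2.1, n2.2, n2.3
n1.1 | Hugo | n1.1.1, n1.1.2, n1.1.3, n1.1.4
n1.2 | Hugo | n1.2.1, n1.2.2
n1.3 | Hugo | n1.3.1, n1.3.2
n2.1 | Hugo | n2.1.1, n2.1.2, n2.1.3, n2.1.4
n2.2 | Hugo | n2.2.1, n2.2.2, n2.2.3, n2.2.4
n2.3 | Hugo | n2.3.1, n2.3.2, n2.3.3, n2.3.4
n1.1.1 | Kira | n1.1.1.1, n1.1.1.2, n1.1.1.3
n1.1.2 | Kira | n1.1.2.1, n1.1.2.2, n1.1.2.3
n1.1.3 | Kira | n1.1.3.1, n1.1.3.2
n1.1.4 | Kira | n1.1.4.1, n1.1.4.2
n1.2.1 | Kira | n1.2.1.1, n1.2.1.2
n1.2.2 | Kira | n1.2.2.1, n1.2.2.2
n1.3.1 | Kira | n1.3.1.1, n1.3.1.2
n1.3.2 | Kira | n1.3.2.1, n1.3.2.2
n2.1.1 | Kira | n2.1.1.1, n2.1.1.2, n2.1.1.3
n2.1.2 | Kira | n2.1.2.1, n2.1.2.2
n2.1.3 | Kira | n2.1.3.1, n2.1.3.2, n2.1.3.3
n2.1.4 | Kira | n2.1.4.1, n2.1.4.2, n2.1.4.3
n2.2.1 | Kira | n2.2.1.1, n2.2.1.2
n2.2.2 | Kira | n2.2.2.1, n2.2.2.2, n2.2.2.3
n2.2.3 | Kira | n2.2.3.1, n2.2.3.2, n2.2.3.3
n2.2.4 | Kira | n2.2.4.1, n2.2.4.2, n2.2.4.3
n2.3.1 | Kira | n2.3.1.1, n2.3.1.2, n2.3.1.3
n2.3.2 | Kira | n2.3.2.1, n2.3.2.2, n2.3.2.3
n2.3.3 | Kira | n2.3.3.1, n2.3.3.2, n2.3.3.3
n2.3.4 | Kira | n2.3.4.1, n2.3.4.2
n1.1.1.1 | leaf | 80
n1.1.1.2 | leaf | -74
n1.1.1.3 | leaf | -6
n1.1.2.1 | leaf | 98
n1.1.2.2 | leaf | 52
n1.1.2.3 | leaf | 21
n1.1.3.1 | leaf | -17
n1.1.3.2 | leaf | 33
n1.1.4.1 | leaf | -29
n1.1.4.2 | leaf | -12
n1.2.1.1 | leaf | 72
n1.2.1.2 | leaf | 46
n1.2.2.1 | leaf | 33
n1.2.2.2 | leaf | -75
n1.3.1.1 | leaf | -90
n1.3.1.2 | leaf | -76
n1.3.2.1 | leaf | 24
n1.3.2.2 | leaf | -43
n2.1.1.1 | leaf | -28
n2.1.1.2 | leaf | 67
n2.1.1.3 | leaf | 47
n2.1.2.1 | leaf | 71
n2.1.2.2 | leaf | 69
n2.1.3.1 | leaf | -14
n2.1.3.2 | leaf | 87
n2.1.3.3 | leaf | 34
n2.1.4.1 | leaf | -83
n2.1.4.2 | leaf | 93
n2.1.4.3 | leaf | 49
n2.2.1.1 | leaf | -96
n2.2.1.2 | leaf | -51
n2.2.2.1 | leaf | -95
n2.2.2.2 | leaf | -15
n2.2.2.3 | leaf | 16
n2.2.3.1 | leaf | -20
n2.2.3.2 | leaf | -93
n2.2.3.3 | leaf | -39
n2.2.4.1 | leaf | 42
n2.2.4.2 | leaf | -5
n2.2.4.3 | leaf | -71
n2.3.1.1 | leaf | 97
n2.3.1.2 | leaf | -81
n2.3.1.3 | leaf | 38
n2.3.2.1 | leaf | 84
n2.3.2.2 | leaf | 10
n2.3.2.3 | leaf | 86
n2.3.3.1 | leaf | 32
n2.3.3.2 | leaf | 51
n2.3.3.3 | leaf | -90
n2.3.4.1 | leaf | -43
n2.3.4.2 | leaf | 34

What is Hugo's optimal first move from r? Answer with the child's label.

n1

n1.1.1 (Kira): max(80, -74, -6) = 80
n1.1.2 (Kira): max(98, 52, 21) = 98
n1.1.3 (Kira): max(-17, 33) = 33
n1.1.4 (Kira): max(-29, -12) = -12
n1.1 (Hugo): min(80, 98, 33, -12) = -12
n1.2.1 (Kira): max(72, 46) = 72
n1.2.2 (Kira): max(33, -75) = 33
n1.2 (Hugo): min(72, 33) = 33
n1.3.1 (Kira): max(-90, -76) = -76
n1.3.2 (Kira): max(24, -43) = 24
n1.3 (Hugo): min(-76, 24) = -76
n1 (Kira): max(-12, 33, -76) = 33
n2.1.1 (Kira): max(-28, 67, 47) = 67
n2.1.2 (Kira): max(71, 69) = 71
n2.1.3 (Kira): max(-14, 87, 34) = 87
n2.1.4 (Kira): max(-83, 93, 49) = 93
n2.1 (Hugo): min(67, 71, 87, 93) = 67
n2.2.1 (Kira): max(-96, -51) = -51
n2.2.2 (Kira): max(-95, -15, 16) = 16
n2.2.3 (Kira): max(-20, -93, -39) = -20
n2.2.4 (Kira): max(42, -5, -71) = 42
n2.2 (Hugo): min(-51, 16, -20, 42) = -51
n2.3.1 (Kira): max(97, -81, 38) = 97
n2.3.2 (Kira): max(84, 10, 86) = 86
n2.3.3 (Kira): max(32, 51, -90) = 51
n2.3.4 (Kira): max(-43, 34) = 34
n2.3 (Hugo): min(97, 86, 51, 34) = 34
n2 (Kira): max(67, -51, 34) = 67
r (Hugo): min(33, 67) = 33
Hugo at r wants the lowest of {n1=33, n2=67}, so chooses n1.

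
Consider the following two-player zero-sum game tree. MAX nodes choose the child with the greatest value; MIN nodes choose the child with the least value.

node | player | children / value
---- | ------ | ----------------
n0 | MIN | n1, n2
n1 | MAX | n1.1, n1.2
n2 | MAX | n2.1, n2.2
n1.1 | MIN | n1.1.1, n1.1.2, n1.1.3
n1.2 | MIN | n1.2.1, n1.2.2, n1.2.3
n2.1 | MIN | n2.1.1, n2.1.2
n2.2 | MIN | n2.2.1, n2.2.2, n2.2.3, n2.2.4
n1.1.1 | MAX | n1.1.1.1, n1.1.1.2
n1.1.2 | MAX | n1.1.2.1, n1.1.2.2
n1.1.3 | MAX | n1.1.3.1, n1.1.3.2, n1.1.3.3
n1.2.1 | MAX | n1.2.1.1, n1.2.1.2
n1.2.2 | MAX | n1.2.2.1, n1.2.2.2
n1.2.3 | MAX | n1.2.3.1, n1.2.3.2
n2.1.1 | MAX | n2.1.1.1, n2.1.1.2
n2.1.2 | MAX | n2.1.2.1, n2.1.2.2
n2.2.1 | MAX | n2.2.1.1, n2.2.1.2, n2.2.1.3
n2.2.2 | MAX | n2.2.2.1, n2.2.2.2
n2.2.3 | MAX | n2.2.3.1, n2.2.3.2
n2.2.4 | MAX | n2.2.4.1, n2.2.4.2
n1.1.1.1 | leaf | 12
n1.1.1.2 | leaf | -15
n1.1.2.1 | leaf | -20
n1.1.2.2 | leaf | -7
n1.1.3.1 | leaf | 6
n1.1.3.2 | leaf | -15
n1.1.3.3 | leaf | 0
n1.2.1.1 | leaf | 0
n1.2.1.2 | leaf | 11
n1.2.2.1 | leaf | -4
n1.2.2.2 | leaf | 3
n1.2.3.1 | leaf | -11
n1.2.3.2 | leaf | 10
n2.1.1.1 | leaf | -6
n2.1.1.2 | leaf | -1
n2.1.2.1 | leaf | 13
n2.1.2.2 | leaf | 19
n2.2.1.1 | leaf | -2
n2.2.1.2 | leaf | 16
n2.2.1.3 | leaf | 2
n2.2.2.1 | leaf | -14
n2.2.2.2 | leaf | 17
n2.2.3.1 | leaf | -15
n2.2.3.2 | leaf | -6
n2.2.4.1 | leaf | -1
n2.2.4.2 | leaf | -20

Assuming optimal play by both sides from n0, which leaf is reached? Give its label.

n1.1.1 (MAX): max(12, -15) = 12
n1.1.2 (MAX): max(-20, -7) = -7
n1.1.3 (MAX): max(6, -15, 0) = 6
n1.1 (MIN): min(12, -7, 6) = -7
n1.2.1 (MAX): max(0, 11) = 11
n1.2.2 (MAX): max(-4, 3) = 3
n1.2.3 (MAX): max(-11, 10) = 10
n1.2 (MIN): min(11, 3, 10) = 3
n1 (MAX): max(-7, 3) = 3
n2.1.1 (MAX): max(-6, -1) = -1
n2.1.2 (MAX): max(13, 19) = 19
n2.1 (MIN): min(-1, 19) = -1
n2.2.1 (MAX): max(-2, 16, 2) = 16
n2.2.2 (MAX): max(-14, 17) = 17
n2.2.3 (MAX): max(-15, -6) = -6
n2.2.4 (MAX): max(-1, -20) = -1
n2.2 (MIN): min(16, 17, -6, -1) = -6
n2 (MAX): max(-1, -6) = -1
n0 (MIN): min(3, -1) = -1
At n0, MIN picks n2 (lowest: -1).
At n2, MAX picks n2.1 (highest: -1).
At n2.1, MIN picks n2.1.1 (lowest: -1).
At n2.1.1, MAX picks n2.1.1.2 (highest: -1).
Terminal value -1.

n2.1.1.2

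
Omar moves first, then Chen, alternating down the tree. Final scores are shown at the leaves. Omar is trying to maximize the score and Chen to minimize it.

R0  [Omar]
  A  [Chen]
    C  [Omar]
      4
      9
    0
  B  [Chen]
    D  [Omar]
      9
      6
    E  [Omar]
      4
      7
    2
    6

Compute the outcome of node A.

C (Omar): max(4, 9) = 9
A (Chen): min(9, 0) = 0

0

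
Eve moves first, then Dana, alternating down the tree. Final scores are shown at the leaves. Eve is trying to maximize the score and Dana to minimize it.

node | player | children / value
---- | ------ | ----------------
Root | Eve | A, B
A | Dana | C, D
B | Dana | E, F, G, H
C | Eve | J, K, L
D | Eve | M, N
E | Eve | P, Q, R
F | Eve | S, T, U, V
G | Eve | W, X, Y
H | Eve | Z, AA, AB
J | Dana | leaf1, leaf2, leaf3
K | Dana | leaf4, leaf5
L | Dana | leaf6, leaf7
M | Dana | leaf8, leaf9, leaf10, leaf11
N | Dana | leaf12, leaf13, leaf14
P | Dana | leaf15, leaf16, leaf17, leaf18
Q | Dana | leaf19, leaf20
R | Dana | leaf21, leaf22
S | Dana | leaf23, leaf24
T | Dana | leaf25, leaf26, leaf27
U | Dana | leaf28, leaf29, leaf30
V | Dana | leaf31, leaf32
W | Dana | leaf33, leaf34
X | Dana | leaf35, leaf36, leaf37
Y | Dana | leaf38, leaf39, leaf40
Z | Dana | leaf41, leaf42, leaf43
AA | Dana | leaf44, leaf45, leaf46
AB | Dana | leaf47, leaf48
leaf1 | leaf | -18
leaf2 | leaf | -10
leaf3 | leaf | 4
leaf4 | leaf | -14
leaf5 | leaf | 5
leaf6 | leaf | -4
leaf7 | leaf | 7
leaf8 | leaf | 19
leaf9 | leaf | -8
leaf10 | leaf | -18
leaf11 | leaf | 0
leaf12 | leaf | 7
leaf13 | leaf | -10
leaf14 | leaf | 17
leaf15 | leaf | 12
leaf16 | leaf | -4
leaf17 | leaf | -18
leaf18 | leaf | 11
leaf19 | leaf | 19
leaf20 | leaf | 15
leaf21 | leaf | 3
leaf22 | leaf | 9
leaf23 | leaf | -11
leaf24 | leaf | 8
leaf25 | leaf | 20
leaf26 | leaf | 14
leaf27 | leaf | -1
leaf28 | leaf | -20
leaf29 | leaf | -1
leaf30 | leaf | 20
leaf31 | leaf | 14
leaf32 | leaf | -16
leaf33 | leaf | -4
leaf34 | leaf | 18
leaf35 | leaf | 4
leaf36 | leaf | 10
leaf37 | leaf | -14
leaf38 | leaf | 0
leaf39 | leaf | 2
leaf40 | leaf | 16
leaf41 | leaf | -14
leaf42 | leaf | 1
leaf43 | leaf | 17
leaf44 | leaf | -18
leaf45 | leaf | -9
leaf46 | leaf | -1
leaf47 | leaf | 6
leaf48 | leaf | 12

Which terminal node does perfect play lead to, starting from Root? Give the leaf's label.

J (Dana): min(-18, -10, 4) = -18
K (Dana): min(-14, 5) = -14
L (Dana): min(-4, 7) = -4
C (Eve): max(-18, -14, -4) = -4
M (Dana): min(19, -8, -18, 0) = -18
N (Dana): min(7, -10, 17) = -10
D (Eve): max(-18, -10) = -10
A (Dana): min(-4, -10) = -10
P (Dana): min(12, -4, -18, 11) = -18
Q (Dana): min(19, 15) = 15
R (Dana): min(3, 9) = 3
E (Eve): max(-18, 15, 3) = 15
S (Dana): min(-11, 8) = -11
T (Dana): min(20, 14, -1) = -1
U (Dana): min(-20, -1, 20) = -20
V (Dana): min(14, -16) = -16
F (Eve): max(-11, -1, -20, -16) = -1
W (Dana): min(-4, 18) = -4
X (Dana): min(4, 10, -14) = -14
Y (Dana): min(0, 2, 16) = 0
G (Eve): max(-4, -14, 0) = 0
Z (Dana): min(-14, 1, 17) = -14
AA (Dana): min(-18, -9, -1) = -18
AB (Dana): min(6, 12) = 6
H (Eve): max(-14, -18, 6) = 6
B (Dana): min(15, -1, 0, 6) = -1
Root (Eve): max(-10, -1) = -1
At Root, Eve picks B (highest: -1).
At B, Dana picks F (lowest: -1).
At F, Eve picks T (highest: -1).
At T, Dana picks leaf27 (lowest: -1).
Terminal value -1.

leaf27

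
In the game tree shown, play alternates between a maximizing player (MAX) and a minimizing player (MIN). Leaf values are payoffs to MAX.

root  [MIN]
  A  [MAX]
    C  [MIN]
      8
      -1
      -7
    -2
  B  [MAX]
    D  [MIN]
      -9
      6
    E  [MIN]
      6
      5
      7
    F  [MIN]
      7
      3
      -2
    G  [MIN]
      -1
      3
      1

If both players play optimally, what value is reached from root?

C (MIN): min(8, -1, -7) = -7
A (MAX): max(-7, -2) = -2
D (MIN): min(-9, 6) = -9
E (MIN): min(6, 5, 7) = 5
F (MIN): min(7, 3, -2) = -2
G (MIN): min(-1, 3, 1) = -1
B (MAX): max(-9, 5, -2, -1) = 5
root (MIN): min(-2, 5) = -2

-2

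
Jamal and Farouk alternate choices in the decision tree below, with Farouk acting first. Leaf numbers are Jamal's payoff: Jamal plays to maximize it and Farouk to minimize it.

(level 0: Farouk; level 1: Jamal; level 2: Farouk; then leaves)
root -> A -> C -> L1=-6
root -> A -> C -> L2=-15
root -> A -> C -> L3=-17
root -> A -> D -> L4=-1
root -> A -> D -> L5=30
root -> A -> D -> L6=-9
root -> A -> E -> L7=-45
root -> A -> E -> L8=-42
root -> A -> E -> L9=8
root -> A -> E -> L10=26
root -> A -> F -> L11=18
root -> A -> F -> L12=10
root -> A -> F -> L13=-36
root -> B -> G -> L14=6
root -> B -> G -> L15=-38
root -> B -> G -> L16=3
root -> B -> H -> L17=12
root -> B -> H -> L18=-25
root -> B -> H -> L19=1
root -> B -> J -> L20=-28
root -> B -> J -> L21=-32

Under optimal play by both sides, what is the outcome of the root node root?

-25

C (Farouk): min(-6, -15, -17) = -17
D (Farouk): min(-1, 30, -9) = -9
E (Farouk): min(-45, -42, 8, 26) = -45
F (Farouk): min(18, 10, -36) = -36
A (Jamal): max(-17, -9, -45, -36) = -9
G (Farouk): min(6, -38, 3) = -38
H (Farouk): min(12, -25, 1) = -25
J (Farouk): min(-28, -32) = -32
B (Jamal): max(-38, -25, -32) = -25
root (Farouk): min(-9, -25) = -25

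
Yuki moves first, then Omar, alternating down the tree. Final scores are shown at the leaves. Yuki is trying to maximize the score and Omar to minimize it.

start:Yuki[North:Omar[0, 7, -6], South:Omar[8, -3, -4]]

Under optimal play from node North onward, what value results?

North (Omar): min(0, 7, -6) = -6

-6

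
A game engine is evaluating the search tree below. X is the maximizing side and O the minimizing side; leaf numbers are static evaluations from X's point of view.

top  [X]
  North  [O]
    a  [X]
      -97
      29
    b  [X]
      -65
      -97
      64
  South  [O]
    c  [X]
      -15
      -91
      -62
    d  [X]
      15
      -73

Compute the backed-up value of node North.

29

a (X): max(-97, 29) = 29
b (X): max(-65, -97, 64) = 64
North (O): min(29, 64) = 29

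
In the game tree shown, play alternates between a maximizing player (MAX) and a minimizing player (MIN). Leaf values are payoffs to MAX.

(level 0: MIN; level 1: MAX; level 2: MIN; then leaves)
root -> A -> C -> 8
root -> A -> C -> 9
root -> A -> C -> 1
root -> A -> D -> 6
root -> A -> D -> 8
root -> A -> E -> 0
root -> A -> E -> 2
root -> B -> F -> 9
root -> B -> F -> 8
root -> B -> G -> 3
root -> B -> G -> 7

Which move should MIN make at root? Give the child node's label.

A

C (MIN): min(8, 9, 1) = 1
D (MIN): min(6, 8) = 6
E (MIN): min(0, 2) = 0
A (MAX): max(1, 6, 0) = 6
F (MIN): min(9, 8) = 8
G (MIN): min(3, 7) = 3
B (MAX): max(8, 3) = 8
root (MIN): min(6, 8) = 6
MIN at root wants the lowest of {A=6, B=8}, so chooses A.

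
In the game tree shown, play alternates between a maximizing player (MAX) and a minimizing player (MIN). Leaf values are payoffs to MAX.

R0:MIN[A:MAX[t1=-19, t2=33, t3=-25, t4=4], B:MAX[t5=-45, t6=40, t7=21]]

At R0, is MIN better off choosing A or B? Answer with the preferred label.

A

A (MAX): max(-19, 33, -25, 4) = 33
B (MAX): max(-45, 40, 21) = 40
MIN prefers the lower value; A=33, B=40. A is better since 33 < 40.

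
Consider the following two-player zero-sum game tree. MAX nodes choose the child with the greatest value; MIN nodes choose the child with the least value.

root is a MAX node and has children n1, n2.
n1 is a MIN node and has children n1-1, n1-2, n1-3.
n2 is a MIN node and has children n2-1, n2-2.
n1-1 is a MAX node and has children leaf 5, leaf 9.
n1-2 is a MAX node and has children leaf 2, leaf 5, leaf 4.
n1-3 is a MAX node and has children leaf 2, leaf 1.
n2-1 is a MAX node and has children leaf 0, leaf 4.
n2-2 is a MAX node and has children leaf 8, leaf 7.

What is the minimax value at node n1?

n1-1 (MAX): max(5, 9) = 9
n1-2 (MAX): max(2, 5, 4) = 5
n1-3 (MAX): max(2, 1) = 2
n1 (MIN): min(9, 5, 2) = 2

2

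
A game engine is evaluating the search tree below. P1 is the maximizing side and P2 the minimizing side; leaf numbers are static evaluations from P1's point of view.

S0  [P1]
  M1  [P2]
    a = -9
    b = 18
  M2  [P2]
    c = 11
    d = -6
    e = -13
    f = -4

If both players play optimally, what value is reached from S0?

-9

M1 (P2): min(-9, 18) = -9
M2 (P2): min(11, -6, -13, -4) = -13
S0 (P1): max(-9, -13) = -9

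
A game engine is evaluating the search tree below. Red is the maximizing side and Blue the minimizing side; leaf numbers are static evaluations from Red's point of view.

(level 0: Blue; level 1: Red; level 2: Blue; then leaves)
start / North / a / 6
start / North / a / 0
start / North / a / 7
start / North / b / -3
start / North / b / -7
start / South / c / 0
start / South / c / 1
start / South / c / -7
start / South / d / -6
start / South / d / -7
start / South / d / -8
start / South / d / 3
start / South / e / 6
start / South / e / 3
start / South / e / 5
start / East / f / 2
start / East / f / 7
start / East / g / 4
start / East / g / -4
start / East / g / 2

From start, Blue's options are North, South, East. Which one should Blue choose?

a (Blue): min(6, 0, 7) = 0
b (Blue): min(-3, -7) = -7
North (Red): max(0, -7) = 0
c (Blue): min(0, 1, -7) = -7
d (Blue): min(-6, -7, -8, 3) = -8
e (Blue): min(6, 3, 5) = 3
South (Red): max(-7, -8, 3) = 3
f (Blue): min(2, 7) = 2
g (Blue): min(4, -4, 2) = -4
East (Red): max(2, -4) = 2
start (Blue): min(0, 3, 2) = 0
Blue at start wants the lowest of {North=0, South=3, East=2}, so chooses North.

North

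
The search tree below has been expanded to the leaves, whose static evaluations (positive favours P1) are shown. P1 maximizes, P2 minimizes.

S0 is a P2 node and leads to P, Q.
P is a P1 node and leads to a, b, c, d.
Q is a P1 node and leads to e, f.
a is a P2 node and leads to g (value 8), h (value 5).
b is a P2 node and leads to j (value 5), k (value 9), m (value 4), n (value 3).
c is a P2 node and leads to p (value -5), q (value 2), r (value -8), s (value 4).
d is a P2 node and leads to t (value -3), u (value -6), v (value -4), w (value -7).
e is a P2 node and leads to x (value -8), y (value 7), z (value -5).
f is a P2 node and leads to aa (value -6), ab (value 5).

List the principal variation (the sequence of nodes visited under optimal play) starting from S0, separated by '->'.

a (P2): min(8, 5) = 5
b (P2): min(5, 9, 4, 3) = 3
c (P2): min(-5, 2, -8, 4) = -8
d (P2): min(-3, -6, -4, -7) = -7
P (P1): max(5, 3, -8, -7) = 5
e (P2): min(-8, 7, -5) = -8
f (P2): min(-6, 5) = -6
Q (P1): max(-8, -6) = -6
S0 (P2): min(5, -6) = -6
At S0, P2 picks Q (lowest: -6).
At Q, P1 picks f (highest: -6).
At f, P2 picks aa (lowest: -6).
Terminal value -6.

S0 -> Q -> f -> aa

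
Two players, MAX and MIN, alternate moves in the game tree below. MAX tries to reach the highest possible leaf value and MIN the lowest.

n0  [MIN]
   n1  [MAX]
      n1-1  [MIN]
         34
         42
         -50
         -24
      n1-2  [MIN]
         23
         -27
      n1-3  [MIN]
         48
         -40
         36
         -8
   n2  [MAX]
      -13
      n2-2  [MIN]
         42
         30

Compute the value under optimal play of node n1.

n1-1 (MIN): min(34, 42, -50, -24) = -50
n1-2 (MIN): min(23, -27) = -27
n1-3 (MIN): min(48, -40, 36, -8) = -40
n1 (MAX): max(-50, -27, -40) = -27

-27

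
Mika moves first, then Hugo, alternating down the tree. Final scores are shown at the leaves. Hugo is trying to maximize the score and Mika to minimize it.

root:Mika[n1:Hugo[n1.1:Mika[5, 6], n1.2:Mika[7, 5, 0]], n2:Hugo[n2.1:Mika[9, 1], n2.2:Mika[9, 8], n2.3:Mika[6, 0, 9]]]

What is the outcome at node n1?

n1.1 (Mika): min(5, 6) = 5
n1.2 (Mika): min(7, 5, 0) = 0
n1 (Hugo): max(5, 0) = 5

5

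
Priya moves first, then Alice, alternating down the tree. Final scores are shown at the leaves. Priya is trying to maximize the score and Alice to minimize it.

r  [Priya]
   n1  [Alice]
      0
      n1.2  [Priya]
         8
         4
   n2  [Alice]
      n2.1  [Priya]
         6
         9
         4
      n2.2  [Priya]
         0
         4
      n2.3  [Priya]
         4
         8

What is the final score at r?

n1.2 (Priya): max(8, 4) = 8
n1 (Alice): min(0, 8) = 0
n2.1 (Priya): max(6, 9, 4) = 9
n2.2 (Priya): max(0, 4) = 4
n2.3 (Priya): max(4, 8) = 8
n2 (Alice): min(9, 4, 8) = 4
r (Priya): max(0, 4) = 4

4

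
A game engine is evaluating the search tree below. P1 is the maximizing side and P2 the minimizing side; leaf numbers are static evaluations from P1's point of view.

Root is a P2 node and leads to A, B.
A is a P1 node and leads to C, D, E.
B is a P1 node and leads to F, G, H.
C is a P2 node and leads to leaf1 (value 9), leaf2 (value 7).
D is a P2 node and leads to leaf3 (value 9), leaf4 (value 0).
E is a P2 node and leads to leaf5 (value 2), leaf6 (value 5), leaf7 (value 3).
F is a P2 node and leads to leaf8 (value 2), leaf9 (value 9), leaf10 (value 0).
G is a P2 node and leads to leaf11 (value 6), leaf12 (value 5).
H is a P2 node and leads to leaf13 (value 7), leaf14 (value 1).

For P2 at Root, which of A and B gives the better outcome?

C (P2): min(9, 7) = 7
D (P2): min(9, 0) = 0
E (P2): min(2, 5, 3) = 2
A (P1): max(7, 0, 2) = 7
F (P2): min(2, 9, 0) = 0
G (P2): min(6, 5) = 5
H (P2): min(7, 1) = 1
B (P1): max(0, 5, 1) = 5
P2 prefers the lower value; A=7, B=5. B is better since 5 < 7.

B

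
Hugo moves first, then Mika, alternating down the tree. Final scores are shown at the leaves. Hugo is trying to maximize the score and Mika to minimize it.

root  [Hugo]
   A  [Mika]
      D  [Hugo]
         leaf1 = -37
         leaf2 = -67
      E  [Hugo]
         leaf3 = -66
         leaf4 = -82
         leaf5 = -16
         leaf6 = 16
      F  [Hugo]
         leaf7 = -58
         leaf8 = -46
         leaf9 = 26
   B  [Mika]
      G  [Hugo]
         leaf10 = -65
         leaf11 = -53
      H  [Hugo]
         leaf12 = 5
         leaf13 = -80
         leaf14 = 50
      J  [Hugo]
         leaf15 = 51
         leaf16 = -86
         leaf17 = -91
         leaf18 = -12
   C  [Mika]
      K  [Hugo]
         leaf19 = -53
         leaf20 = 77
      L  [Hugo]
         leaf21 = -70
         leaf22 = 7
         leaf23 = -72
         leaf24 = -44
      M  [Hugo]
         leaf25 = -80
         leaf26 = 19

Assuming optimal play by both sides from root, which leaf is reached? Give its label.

leaf22

D (Hugo): max(-37, -67) = -37
E (Hugo): max(-66, -82, -16, 16) = 16
F (Hugo): max(-58, -46, 26) = 26
A (Mika): min(-37, 16, 26) = -37
G (Hugo): max(-65, -53) = -53
H (Hugo): max(5, -80, 50) = 50
J (Hugo): max(51, -86, -91, -12) = 51
B (Mika): min(-53, 50, 51) = -53
K (Hugo): max(-53, 77) = 77
L (Hugo): max(-70, 7, -72, -44) = 7
M (Hugo): max(-80, 19) = 19
C (Mika): min(77, 7, 19) = 7
root (Hugo): max(-37, -53, 7) = 7
At root, Hugo picks C (highest: 7).
At C, Mika picks L (lowest: 7).
At L, Hugo picks leaf22 (highest: 7).
Terminal value 7.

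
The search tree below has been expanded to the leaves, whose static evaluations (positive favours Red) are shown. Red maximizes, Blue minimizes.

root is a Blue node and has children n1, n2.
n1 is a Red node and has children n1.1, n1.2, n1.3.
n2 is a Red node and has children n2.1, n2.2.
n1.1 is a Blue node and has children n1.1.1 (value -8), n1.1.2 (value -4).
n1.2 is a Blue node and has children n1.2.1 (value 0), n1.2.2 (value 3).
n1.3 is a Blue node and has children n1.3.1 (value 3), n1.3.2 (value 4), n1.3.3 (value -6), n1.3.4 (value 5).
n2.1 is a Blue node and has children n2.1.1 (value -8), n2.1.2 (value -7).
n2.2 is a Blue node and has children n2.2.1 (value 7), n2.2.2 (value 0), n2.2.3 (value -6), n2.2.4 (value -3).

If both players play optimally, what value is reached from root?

-6

n1.1 (Blue): min(-8, -4) = -8
n1.2 (Blue): min(0, 3) = 0
n1.3 (Blue): min(3, 4, -6, 5) = -6
n1 (Red): max(-8, 0, -6) = 0
n2.1 (Blue): min(-8, -7) = -8
n2.2 (Blue): min(7, 0, -6, -3) = -6
n2 (Red): max(-8, -6) = -6
root (Blue): min(0, -6) = -6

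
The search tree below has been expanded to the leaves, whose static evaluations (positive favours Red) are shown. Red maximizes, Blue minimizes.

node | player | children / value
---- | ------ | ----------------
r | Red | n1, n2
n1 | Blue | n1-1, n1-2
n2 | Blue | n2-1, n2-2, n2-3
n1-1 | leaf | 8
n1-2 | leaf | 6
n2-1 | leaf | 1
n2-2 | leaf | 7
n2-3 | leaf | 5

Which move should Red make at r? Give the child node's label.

n1

n1 (Blue): min(8, 6) = 6
n2 (Blue): min(1, 7, 5) = 1
r (Red): max(6, 1) = 6
Red at r wants the highest of {n1=6, n2=1}, so chooses n1.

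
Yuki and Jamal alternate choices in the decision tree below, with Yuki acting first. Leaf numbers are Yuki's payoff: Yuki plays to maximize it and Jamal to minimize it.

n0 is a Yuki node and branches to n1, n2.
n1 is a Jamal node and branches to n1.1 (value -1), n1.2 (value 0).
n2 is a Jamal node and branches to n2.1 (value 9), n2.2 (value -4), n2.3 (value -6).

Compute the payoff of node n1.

n1 (Jamal): min(-1, 0) = -1

-1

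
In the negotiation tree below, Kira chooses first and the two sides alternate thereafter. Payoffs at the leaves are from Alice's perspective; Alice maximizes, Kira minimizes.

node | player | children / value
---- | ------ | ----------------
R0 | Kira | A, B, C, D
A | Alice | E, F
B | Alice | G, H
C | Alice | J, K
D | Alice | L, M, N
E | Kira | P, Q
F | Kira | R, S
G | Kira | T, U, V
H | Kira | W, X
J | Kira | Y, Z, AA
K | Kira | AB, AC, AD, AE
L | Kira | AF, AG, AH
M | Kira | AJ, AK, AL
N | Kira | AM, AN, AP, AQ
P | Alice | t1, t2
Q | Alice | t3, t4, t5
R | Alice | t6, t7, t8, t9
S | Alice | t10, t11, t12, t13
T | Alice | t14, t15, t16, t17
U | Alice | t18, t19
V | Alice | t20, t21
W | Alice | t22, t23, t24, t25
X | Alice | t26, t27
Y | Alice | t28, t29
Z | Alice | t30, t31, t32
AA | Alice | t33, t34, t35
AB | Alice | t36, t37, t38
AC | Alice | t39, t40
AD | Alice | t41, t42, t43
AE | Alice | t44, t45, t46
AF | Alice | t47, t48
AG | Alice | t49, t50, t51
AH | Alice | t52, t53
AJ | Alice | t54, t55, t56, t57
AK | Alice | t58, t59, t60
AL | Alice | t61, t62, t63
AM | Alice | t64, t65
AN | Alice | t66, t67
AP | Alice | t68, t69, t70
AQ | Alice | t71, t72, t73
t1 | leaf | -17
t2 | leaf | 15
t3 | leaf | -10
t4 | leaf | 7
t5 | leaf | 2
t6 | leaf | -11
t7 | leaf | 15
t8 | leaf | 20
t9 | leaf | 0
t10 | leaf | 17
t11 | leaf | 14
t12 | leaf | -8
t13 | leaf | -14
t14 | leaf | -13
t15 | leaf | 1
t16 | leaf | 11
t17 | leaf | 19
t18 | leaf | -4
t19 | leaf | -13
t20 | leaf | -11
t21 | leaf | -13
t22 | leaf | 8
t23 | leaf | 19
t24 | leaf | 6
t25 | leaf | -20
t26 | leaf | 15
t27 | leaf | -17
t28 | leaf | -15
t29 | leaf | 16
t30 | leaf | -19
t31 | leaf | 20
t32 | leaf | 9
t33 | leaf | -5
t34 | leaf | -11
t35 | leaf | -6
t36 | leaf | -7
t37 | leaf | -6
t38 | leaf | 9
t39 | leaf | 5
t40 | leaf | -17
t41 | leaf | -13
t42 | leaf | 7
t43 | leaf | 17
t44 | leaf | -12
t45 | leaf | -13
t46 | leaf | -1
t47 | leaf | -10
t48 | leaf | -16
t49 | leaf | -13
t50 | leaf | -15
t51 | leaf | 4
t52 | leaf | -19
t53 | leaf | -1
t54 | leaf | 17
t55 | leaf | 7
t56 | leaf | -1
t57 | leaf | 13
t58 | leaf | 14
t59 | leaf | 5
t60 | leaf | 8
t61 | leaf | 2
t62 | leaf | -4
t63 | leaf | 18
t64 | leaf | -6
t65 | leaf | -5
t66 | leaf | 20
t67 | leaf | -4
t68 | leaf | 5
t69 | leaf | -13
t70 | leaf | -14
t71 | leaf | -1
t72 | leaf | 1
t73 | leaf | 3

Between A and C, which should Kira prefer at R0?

C

P (Alice): max(-17, 15) = 15
Q (Alice): max(-10, 7, 2) = 7
E (Kira): min(15, 7) = 7
R (Alice): max(-11, 15, 20, 0) = 20
S (Alice): max(17, 14, -8, -14) = 17
F (Kira): min(20, 17) = 17
A (Alice): max(7, 17) = 17
Y (Alice): max(-15, 16) = 16
Z (Alice): max(-19, 20, 9) = 20
AA (Alice): max(-5, -11, -6) = -5
J (Kira): min(16, 20, -5) = -5
AB (Alice): max(-7, -6, 9) = 9
AC (Alice): max(5, -17) = 5
AD (Alice): max(-13, 7, 17) = 17
AE (Alice): max(-12, -13, -1) = -1
K (Kira): min(9, 5, 17, -1) = -1
C (Alice): max(-5, -1) = -1
Kira prefers the lower value; A=17, C=-1. C is better since -1 < 17.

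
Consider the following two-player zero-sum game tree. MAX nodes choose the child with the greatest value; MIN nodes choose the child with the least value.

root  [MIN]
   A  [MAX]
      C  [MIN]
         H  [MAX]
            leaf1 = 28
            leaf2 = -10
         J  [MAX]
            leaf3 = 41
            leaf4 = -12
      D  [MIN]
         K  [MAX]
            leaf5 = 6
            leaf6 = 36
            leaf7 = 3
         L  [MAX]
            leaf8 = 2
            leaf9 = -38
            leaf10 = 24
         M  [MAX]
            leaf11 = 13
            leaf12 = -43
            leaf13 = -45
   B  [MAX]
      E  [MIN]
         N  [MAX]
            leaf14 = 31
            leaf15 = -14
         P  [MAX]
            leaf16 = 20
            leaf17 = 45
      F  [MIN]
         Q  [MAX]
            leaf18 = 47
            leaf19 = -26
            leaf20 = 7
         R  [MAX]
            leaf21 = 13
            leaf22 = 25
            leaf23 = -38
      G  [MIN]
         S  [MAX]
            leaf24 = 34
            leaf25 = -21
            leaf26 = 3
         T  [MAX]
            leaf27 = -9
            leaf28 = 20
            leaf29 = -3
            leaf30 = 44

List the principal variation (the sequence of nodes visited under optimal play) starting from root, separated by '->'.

root -> A -> C -> H -> leaf1

H (MAX): max(28, -10) = 28
J (MAX): max(41, -12) = 41
C (MIN): min(28, 41) = 28
K (MAX): max(6, 36, 3) = 36
L (MAX): max(2, -38, 24) = 24
M (MAX): max(13, -43, -45) = 13
D (MIN): min(36, 24, 13) = 13
A (MAX): max(28, 13) = 28
N (MAX): max(31, -14) = 31
P (MAX): max(20, 45) = 45
E (MIN): min(31, 45) = 31
Q (MAX): max(47, -26, 7) = 47
R (MAX): max(13, 25, -38) = 25
F (MIN): min(47, 25) = 25
S (MAX): max(34, -21, 3) = 34
T (MAX): max(-9, 20, -3, 44) = 44
G (MIN): min(34, 44) = 34
B (MAX): max(31, 25, 34) = 34
root (MIN): min(28, 34) = 28
At root, MIN picks A (lowest: 28).
At A, MAX picks C (highest: 28).
At C, MIN picks H (lowest: 28).
At H, MAX picks leaf1 (highest: 28).
Terminal value 28.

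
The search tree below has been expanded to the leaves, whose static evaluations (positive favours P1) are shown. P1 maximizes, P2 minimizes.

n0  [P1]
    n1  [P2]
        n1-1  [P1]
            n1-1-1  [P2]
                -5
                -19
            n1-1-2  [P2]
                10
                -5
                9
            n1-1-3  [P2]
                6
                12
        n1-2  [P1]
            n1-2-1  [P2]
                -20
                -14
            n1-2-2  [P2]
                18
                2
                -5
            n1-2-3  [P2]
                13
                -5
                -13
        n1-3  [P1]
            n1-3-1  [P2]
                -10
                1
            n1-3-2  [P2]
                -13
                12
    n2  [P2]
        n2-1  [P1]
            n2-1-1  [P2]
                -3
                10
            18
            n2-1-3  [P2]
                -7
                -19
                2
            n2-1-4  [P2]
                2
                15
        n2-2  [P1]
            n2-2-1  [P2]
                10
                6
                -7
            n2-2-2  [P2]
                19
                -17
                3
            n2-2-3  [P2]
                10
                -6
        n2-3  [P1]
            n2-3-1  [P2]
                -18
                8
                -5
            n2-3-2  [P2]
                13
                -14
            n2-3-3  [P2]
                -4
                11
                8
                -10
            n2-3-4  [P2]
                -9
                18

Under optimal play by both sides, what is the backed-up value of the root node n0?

-9

n1-1-1 (P2): min(-5, -19) = -19
n1-1-2 (P2): min(10, -5, 9) = -5
n1-1-3 (P2): min(6, 12) = 6
n1-1 (P1): max(-19, -5, 6) = 6
n1-2-1 (P2): min(-20, -14) = -20
n1-2-2 (P2): min(18, 2, -5) = -5
n1-2-3 (P2): min(13, -5, -13) = -13
n1-2 (P1): max(-20, -5, -13) = -5
n1-3-1 (P2): min(-10, 1) = -10
n1-3-2 (P2): min(-13, 12) = -13
n1-3 (P1): max(-10, -13) = -10
n1 (P2): min(6, -5, -10) = -10
n2-1-1 (P2): min(-3, 10) = -3
n2-1-3 (P2): min(-7, -19, 2) = -19
n2-1-4 (P2): min(2, 15) = 2
n2-1 (P1): max(-3, 18, -19, 2) = 18
n2-2-1 (P2): min(10, 6, -7) = -7
n2-2-2 (P2): min(19, -17, 3) = -17
n2-2-3 (P2): min(10, -6) = -6
n2-2 (P1): max(-7, -17, -6) = -6
n2-3-1 (P2): min(-18, 8, -5) = -18
n2-3-2 (P2): min(13, -14) = -14
n2-3-3 (P2): min(-4, 11, 8, -10) = -10
n2-3-4 (P2): min(-9, 18) = -9
n2-3 (P1): max(-18, -14, -10, -9) = -9
n2 (P2): min(18, -6, -9) = -9
n0 (P1): max(-10, -9) = -9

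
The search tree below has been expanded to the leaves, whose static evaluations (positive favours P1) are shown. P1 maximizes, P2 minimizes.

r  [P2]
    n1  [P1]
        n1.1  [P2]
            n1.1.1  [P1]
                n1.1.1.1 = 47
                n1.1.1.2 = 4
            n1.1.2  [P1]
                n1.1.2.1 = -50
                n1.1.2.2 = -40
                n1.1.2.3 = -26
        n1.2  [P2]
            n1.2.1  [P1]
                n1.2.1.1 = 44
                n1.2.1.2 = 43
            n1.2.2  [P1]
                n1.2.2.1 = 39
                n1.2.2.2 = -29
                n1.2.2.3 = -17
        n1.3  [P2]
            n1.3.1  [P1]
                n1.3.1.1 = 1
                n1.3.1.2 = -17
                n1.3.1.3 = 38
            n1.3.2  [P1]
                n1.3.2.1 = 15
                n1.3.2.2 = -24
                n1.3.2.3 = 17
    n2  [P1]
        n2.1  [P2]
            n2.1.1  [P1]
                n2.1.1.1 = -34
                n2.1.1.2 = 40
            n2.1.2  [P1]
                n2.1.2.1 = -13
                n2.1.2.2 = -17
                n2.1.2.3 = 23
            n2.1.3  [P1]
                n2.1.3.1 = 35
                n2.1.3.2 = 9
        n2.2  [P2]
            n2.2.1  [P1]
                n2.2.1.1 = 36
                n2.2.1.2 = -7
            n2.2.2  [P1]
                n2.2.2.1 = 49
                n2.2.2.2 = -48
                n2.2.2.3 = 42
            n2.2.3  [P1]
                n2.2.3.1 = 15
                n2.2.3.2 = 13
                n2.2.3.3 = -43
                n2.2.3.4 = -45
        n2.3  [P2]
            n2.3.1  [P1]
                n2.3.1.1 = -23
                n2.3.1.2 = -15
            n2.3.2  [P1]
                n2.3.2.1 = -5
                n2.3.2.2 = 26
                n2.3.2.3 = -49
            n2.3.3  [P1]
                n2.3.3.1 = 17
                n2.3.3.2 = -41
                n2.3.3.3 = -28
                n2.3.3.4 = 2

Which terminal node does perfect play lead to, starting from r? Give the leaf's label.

n2.1.2.3

n1.1.1 (P1): max(47, 4) = 47
n1.1.2 (P1): max(-50, -40, -26) = -26
n1.1 (P2): min(47, -26) = -26
n1.2.1 (P1): max(44, 43) = 44
n1.2.2 (P1): max(39, -29, -17) = 39
n1.2 (P2): min(44, 39) = 39
n1.3.1 (P1): max(1, -17, 38) = 38
n1.3.2 (P1): max(15, -24, 17) = 17
n1.3 (P2): min(38, 17) = 17
n1 (P1): max(-26, 39, 17) = 39
n2.1.1 (P1): max(-34, 40) = 40
n2.1.2 (P1): max(-13, -17, 23) = 23
n2.1.3 (P1): max(35, 9) = 35
n2.1 (P2): min(40, 23, 35) = 23
n2.2.1 (P1): max(36, -7) = 36
n2.2.2 (P1): max(49, -48, 42) = 49
n2.2.3 (P1): max(15, 13, -43, -45) = 15
n2.2 (P2): min(36, 49, 15) = 15
n2.3.1 (P1): max(-23, -15) = -15
n2.3.2 (P1): max(-5, 26, -49) = 26
n2.3.3 (P1): max(17, -41, -28, 2) = 17
n2.3 (P2): min(-15, 26, 17) = -15
n2 (P1): max(23, 15, -15) = 23
r (P2): min(39, 23) = 23
At r, P2 picks n2 (lowest: 23).
At n2, P1 picks n2.1 (highest: 23).
At n2.1, P2 picks n2.1.2 (lowest: 23).
At n2.1.2, P1 picks n2.1.2.3 (highest: 23).
Terminal value 23.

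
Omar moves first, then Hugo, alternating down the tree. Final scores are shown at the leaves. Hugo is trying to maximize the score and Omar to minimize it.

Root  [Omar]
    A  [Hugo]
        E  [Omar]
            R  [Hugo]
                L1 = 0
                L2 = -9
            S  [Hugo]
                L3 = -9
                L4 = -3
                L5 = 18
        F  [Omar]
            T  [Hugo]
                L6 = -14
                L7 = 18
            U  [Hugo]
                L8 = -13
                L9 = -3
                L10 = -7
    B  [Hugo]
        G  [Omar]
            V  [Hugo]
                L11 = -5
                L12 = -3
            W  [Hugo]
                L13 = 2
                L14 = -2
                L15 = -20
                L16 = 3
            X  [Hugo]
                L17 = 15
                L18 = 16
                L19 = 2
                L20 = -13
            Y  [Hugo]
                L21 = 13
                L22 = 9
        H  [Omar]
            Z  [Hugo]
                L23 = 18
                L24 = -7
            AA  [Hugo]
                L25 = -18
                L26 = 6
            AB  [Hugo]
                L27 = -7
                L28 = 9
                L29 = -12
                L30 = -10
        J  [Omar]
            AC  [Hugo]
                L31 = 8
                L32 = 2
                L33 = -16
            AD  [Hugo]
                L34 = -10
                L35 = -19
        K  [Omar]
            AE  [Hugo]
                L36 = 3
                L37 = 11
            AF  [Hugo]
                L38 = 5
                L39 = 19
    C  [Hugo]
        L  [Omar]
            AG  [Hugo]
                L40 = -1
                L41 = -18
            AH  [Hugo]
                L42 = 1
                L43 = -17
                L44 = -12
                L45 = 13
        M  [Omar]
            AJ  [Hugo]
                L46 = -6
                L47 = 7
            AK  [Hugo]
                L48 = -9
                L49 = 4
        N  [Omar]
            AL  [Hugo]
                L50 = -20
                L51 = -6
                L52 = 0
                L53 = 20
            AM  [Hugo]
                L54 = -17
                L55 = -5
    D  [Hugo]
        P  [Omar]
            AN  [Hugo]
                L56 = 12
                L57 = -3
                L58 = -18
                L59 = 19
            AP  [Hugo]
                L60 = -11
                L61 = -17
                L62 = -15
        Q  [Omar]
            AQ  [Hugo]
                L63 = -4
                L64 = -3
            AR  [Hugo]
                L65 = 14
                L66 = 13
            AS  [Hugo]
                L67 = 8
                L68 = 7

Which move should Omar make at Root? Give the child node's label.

D

R (Hugo): max(0, -9) = 0
S (Hugo): max(-9, -3, 18) = 18
E (Omar): min(0, 18) = 0
T (Hugo): max(-14, 18) = 18
U (Hugo): max(-13, -3, -7) = -3
F (Omar): min(18, -3) = -3
A (Hugo): max(0, -3) = 0
V (Hugo): max(-5, -3) = -3
W (Hugo): max(2, -2, -20, 3) = 3
X (Hugo): max(15, 16, 2, -13) = 16
Y (Hugo): max(13, 9) = 13
G (Omar): min(-3, 3, 16, 13) = -3
Z (Hugo): max(18, -7) = 18
AA (Hugo): max(-18, 6) = 6
AB (Hugo): max(-7, 9, -12, -10) = 9
H (Omar): min(18, 6, 9) = 6
AC (Hugo): max(8, 2, -16) = 8
AD (Hugo): max(-10, -19) = -10
J (Omar): min(8, -10) = -10
AE (Hugo): max(3, 11) = 11
AF (Hugo): max(5, 19) = 19
K (Omar): min(11, 19) = 11
B (Hugo): max(-3, 6, -10, 11) = 11
AG (Hugo): max(-1, -18) = -1
AH (Hugo): max(1, -17, -12, 13) = 13
L (Omar): min(-1, 13) = -1
AJ (Hugo): max(-6, 7) = 7
AK (Hugo): max(-9, 4) = 4
M (Omar): min(7, 4) = 4
AL (Hugo): max(-20, -6, 0, 20) = 20
AM (Hugo): max(-17, -5) = -5
N (Omar): min(20, -5) = -5
C (Hugo): max(-1, 4, -5) = 4
AN (Hugo): max(12, -3, -18, 19) = 19
AP (Hugo): max(-11, -17, -15) = -11
P (Omar): min(19, -11) = -11
AQ (Hugo): max(-4, -3) = -3
AR (Hugo): max(14, 13) = 14
AS (Hugo): max(8, 7) = 8
Q (Omar): min(-3, 14, 8) = -3
D (Hugo): max(-11, -3) = -3
Root (Omar): min(0, 11, 4, -3) = -3
Omar at Root wants the lowest of {A=0, B=11, C=4, D=-3}, so chooses D.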